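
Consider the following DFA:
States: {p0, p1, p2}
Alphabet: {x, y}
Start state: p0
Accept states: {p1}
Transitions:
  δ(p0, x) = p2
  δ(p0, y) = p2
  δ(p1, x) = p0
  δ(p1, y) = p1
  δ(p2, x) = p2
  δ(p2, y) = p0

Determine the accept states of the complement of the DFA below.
Complement accept states = All states \ Original accept states
= {p0, p1, p2} \ {p1}
{p0, p2}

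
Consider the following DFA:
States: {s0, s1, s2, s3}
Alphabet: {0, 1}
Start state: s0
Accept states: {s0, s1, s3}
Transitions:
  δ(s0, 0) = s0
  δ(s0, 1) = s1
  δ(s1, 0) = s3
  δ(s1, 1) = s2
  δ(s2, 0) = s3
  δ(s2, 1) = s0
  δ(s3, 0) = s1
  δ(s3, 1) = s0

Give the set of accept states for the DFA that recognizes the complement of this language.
Complement accept states = All states \ Original accept states
= {s0, s1, s2, s3} \ {s0, s1, s3}
{s2}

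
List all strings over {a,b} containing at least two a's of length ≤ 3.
aa, aaa, aab, aba, baa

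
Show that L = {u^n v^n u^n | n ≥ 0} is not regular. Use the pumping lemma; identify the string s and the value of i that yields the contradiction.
Assume L is regular with pumping length p. Idea: pumping the first u-block unbalances it against the other two.
Choose s = u^p v^p u^p ∈ L (|s| = 3p ≥ p). By the pumping lemma, s = xyz with |xy| ≤ p, |y| > 0, so y = u^k with k ≥ 1, inside the first u-block. Then xy²z = u^(p+k) v^p u^p. The first block has length p+k ≠ p, so the three block lengths are no longer equal and xy²z ∉ L.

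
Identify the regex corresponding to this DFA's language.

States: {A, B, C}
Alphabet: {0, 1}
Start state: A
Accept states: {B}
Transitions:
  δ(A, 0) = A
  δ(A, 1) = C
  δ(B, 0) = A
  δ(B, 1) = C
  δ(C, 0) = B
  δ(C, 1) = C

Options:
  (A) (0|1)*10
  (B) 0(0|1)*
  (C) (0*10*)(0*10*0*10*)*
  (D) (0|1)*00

Check each option against the DFA on short strings; one disagreement eliminates an option:
  (A) (0|1)*10: agrees with the DFA on every string of length ≤ 6
  (B) 0(0|1)*: on '0' the DFA goes A → A and rejects (A ∉ Accept), but the regex matches it → eliminate
  (C) (0*10*)(0*10*0*10*)*: on '1' the DFA goes A → C and rejects (C ∉ Accept), but the regex matches it → eliminate
  (D) (0|1)*00: on '00' the DFA goes A → A → A and rejects (A ∉ Accept), but the regex matches it → eliminate
Only (A) is consistent with the DFA.
(A) (0|1)*10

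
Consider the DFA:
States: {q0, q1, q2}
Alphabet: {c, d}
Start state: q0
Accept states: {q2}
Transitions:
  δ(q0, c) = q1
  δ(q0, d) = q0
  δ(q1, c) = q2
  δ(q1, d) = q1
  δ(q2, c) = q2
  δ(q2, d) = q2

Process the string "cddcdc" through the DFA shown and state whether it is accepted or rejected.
Processing string "cddcdc":
  q0 --c--> q1
  q1 --d--> q1
  q1 --d--> q1
  q1 --c--> q2
  q2 --d--> q2
  q2 --c--> q2
Final state: q2
Accept states: {q2}
Yes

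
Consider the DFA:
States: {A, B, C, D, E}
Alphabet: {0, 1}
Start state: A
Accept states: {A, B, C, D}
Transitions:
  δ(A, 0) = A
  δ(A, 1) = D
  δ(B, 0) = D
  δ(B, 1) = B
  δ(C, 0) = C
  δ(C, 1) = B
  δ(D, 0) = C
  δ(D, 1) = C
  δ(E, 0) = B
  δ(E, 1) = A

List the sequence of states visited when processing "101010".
read '1': A → D
  read '0': D → C
  read '1': C → B
  read '0': B → D
  read '1': D → C
  read '0': C → C
A -> D -> C -> B -> D -> C -> C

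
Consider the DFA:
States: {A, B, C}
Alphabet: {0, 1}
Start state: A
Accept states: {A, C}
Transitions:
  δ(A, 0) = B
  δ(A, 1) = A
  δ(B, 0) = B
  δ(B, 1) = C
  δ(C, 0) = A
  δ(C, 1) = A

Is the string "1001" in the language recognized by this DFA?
Processing string "1001":
  A --1--> A
  A --0--> B
  B --0--> B
  B --1--> C
Final state: C
Accept states: {A, C}
Yes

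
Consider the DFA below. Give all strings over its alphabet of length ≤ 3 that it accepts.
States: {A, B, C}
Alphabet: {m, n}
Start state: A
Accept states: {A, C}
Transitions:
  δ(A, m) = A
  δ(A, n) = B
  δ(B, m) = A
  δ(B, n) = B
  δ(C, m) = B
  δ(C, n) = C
ε, m, mm, nm, mmm, mnm, nmm, nnm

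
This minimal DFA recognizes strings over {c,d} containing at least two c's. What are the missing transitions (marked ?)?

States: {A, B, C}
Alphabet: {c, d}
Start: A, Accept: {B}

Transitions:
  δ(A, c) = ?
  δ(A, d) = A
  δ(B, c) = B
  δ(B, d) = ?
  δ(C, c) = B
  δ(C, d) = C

From the language and accept set, identify what each state tracks — A: zero c's seen; B: ≥ two c's seen; C: one c seen.
Each missing δ(q, a) is the state matching the new tracked value after reading a.
δ(A, c) = C; δ(B, d) = B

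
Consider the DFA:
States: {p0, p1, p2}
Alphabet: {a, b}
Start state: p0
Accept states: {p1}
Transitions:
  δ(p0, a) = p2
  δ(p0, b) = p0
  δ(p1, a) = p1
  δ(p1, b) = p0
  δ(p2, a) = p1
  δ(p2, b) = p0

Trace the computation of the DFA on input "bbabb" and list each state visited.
read 'b': p0 → p0
  read 'b': p0 → p0
  read 'a': p0 → p2
  read 'b': p2 → p0
  read 'b': p0 → p0
p0 -> p0 -> p0 -> p2 -> p0 -> p0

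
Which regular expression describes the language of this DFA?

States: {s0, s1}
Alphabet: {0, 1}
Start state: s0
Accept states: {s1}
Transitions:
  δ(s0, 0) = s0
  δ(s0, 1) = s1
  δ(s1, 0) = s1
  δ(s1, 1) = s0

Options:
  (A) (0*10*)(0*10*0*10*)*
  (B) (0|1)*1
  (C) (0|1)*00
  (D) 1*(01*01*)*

Check each option against the DFA on short strings; one disagreement eliminates an option:
  (A) (0*10*)(0*10*0*10*)*: agrees with the DFA on every string of length ≤ 6
  (B) (0|1)*1: on '10' the DFA goes s0 → s1 → s1 and accepts (s1 ∈ Accept), but the regex does not match it → eliminate
  (C) (0|1)*00: on '1' the DFA goes s0 → s1 and accepts (s1 ∈ Accept), but the regex does not match it → eliminate
  (D) 1*(01*01*)*: on ε the DFA stays in s0 and rejects (s0 ∉ Accept), but the regex matches it → eliminate
Only (A) is consistent with the DFA.
(A) (0*10*)(0*10*0*10*)*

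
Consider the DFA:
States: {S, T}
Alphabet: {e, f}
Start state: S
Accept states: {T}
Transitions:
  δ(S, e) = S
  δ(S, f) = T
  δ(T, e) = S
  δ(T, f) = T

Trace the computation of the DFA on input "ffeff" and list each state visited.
read 'f': S → T
  read 'f': T → T
  read 'e': T → S
  read 'f': S → T
  read 'f': T → T
S -> T -> T -> S -> T -> T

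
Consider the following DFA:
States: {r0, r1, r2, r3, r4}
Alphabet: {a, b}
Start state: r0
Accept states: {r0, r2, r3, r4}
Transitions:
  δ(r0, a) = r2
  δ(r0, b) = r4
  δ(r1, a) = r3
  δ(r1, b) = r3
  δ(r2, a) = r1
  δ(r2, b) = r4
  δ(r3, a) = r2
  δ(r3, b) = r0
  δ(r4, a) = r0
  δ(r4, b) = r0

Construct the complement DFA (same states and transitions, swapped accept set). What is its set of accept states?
Complement accept states = All states \ Original accept states
= {r0, r1, r2, r3, r4} \ {r0, r2, r3, r4}
{r1}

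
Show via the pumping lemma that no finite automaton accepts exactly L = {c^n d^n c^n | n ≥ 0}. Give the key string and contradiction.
Assume L is regular with pumping length p. Idea: pumping the first c-block unbalances it against the other two.
Choose s = c^p d^p c^p ∈ L (|s| = 3p ≥ p). By the pumping lemma, s = xyz with |xy| ≤ p, |y| > 0, so y = c^k with k ≥ 1, inside the first c-block. Then xy²z = c^(p+k) d^p c^p. The first block has length p+k ≠ p, so the three block lengths are no longer equal and xy²z ∉ L.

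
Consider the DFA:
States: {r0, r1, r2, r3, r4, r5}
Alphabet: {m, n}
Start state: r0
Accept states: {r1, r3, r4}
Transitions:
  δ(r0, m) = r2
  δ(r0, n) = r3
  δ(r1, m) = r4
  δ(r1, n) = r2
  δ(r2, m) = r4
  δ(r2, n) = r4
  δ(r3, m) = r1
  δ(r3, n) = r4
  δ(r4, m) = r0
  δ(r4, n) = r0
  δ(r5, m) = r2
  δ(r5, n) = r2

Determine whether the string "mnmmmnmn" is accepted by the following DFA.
Processing string "mnmmmnmn":
  r0 --m--> r2
  r2 --n--> r4
  r4 --m--> r0
  r0 --m--> r2
  r2 --m--> r4
  r4 --n--> r0
  r0 --m--> r2
  r2 --n--> r4
Final state: r4
Accept states: {r1, r3, r4}
Yes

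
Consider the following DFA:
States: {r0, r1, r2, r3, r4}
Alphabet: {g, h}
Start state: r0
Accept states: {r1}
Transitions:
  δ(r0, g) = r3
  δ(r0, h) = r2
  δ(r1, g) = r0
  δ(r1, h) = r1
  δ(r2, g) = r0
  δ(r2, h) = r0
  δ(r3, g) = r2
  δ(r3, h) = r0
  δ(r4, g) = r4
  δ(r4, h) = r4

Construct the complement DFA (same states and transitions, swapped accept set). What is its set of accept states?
Complement accept states = All states \ Original accept states
= {r0, r1, r2, r3, r4} \ {r1}
{r0, r2, r3, r4}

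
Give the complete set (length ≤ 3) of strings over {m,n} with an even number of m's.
ε, n, mm, nn, mmn, mnm, nmm, nnn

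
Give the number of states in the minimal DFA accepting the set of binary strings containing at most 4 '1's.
By Myhill–Nerode, count the distinguishable equivalence classes: 6 classes — having seen 0, 1, …, 4, or >4 copies of '1'; counts 0 through 4 are accepting and >4 is dead.
6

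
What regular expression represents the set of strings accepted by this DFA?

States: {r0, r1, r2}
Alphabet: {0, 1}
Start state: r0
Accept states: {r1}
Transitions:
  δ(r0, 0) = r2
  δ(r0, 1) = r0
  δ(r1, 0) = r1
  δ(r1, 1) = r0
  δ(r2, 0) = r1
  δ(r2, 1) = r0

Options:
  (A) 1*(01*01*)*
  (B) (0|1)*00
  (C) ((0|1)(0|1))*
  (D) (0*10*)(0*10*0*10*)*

Check each option against the DFA on short strings; one disagreement eliminates an option:
  (A) 1*(01*01*)*: on ε the DFA stays in r0 and rejects (r0 ∉ Accept), but the regex matches it → eliminate
  (B) (0|1)*00: agrees with the DFA on every string of length ≤ 6
  (C) ((0|1)(0|1))*: on ε the DFA stays in r0 and rejects (r0 ∉ Accept), but the regex matches it → eliminate
  (D) (0*10*)(0*10*0*10*)*: on '1' the DFA goes r0 → r0 and rejects (r0 ∉ Accept), but the regex matches it → eliminate
Only (B) is consistent with the DFA.
(B) (0|1)*00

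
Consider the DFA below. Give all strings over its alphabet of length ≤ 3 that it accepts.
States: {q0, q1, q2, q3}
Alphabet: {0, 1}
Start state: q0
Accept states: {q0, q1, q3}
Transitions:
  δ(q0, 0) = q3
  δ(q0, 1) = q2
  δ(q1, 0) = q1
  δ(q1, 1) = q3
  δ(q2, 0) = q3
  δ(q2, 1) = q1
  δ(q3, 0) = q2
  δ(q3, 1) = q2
ε, 0, 10, 11, 000, 001, 010, 011, 110, 111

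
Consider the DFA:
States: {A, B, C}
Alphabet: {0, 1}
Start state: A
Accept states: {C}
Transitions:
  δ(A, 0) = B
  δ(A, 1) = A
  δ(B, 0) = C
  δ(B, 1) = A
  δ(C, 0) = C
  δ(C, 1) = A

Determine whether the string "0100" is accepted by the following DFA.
Processing string "0100":
  A --0--> B
  B --1--> A
  A --0--> B
  B --0--> C
Final state: C
Accept states: {C}
Yes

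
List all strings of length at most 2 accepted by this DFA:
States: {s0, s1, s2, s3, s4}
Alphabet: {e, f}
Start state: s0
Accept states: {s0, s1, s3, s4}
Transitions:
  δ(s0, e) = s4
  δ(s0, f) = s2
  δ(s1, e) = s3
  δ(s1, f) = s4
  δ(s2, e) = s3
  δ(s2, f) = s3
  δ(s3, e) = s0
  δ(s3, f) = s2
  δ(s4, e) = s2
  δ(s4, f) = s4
ε, e, ef, fe, ff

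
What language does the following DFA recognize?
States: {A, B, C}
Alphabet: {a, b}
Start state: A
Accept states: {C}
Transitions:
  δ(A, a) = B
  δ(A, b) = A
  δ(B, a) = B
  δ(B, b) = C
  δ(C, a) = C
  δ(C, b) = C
Testing a few strings:
  'b' → reject
  'ab' → accept
  'bba' → reject
  'bbb' → reject
State roles: A=no a seen yet; B=seen a a, waiting for b; C=substring ab seen
All strings over {a,b} containing the substring ab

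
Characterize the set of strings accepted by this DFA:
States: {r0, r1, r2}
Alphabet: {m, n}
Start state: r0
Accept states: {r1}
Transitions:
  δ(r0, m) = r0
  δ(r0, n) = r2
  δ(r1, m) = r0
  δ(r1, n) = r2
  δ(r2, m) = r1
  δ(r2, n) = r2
Testing a few strings:
  'mnm' → accept
  'nnnm' → accept
  'nmn' → reject
  'nn' → reject
State roles: r0=no suffix match; r1=suffix is nm; r2=one trailing n
All strings over {m,n} ending with nm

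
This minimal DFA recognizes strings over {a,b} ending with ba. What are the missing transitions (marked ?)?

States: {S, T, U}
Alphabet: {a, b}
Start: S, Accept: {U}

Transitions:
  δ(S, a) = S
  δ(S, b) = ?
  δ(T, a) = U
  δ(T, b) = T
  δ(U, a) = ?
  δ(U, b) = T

From the language and accept set, identify what each state tracks — S: no suffix match; T: one trailing b; U: suffix is ba.
Each missing δ(q, a) is the state matching the new tracked value after reading a.
δ(S, b) = T; δ(U, a) = S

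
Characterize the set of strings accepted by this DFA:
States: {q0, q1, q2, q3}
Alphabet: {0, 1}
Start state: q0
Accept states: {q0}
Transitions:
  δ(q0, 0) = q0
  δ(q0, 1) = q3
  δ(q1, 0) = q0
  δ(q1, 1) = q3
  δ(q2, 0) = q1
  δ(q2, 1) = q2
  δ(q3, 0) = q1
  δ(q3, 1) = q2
Testing a few strings:
  '0' → accept
  '11' → reject
  '1001' → reject
  '011' → reject
State roles: q0=value ≡ 0 (mod 4); q1=value ≡ 2 (mod 4); q2=value ≡ 3 (mod 4); q3=value ≡ 1 (mod 4)
All binary strings representing a multiple of 4 (read in base 2; leading zeros allowed and ε counts as 0)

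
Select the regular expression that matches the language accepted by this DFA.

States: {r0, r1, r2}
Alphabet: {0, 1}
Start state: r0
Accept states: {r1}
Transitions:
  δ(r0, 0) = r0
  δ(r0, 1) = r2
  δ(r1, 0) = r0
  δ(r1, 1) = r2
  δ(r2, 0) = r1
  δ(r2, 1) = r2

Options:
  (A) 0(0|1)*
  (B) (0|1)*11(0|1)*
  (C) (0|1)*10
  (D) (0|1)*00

Check each option against the DFA on short strings; one disagreement eliminates an option:
  (A) 0(0|1)*: on '0' the DFA goes r0 → r0 and rejects (r0 ∉ Accept), but the regex matches it → eliminate
  (B) (0|1)*11(0|1)*: on '10' the DFA goes r0 → r2 → r1 and accepts (r1 ∈ Accept), but the regex does not match it → eliminate
  (C) (0|1)*10: agrees with the DFA on every string of length ≤ 6
  (D) (0|1)*00: on '00' the DFA goes r0 → r0 → r0 and rejects (r0 ∉ Accept), but the regex matches it → eliminate
Only (C) is consistent with the DFA.
(C) (0|1)*10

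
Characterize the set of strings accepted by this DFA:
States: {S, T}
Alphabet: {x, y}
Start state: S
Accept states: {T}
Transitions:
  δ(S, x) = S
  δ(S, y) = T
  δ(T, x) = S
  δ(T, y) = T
Testing a few strings:
  'x' → reject
  'y' → accept
  'xxx' → reject
  'xyy' → accept
State roles: S=last symbol not y; T=last symbol is y
All strings over {x,y} ending with y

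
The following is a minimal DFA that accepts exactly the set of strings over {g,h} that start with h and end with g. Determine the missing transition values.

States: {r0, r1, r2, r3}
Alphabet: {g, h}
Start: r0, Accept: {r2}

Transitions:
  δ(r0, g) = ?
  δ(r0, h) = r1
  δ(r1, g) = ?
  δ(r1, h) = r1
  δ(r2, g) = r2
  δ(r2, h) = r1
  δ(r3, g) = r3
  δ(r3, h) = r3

From the language and accept set, identify what each state tracks — r0: no input read; r1: started with h, last symbol h; r2: started with h, last symbol g; r3: started with g (dead).
Each missing δ(q, a) is the state matching the new tracked value after reading a.
δ(r0, g) = r3; δ(r1, g) = r2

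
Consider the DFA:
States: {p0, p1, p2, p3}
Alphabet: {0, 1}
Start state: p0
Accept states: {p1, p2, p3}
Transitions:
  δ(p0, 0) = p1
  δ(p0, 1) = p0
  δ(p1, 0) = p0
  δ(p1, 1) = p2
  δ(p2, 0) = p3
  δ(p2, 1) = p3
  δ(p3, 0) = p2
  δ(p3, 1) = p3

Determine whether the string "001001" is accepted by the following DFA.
Processing string "001001":
  p0 --0--> p1
  p1 --0--> p0
  p0 --1--> p0
  p0 --0--> p1
  p1 --0--> p0
  p0 --1--> p0
Final state: p0
Accept states: {p1, p2, p3}
No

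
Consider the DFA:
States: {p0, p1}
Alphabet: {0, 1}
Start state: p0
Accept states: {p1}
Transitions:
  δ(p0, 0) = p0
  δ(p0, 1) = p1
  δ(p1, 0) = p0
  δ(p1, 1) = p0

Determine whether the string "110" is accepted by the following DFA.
Processing string "110":
  p0 --1--> p1
  p1 --1--> p0
  p0 --0--> p0
Final state: p0
Accept states: {p1}
No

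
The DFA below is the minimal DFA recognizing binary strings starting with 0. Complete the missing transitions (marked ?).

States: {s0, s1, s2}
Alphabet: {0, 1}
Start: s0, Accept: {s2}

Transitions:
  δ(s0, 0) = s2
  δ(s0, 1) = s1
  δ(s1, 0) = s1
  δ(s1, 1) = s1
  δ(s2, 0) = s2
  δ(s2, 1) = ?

From the language and accept set, identify what each state tracks — s0: no input read; s1: started with 1 (dead); s2: started with 0.
Each missing δ(q, a) is the state matching the new tracked value after reading a.
δ(s2, 1) = s2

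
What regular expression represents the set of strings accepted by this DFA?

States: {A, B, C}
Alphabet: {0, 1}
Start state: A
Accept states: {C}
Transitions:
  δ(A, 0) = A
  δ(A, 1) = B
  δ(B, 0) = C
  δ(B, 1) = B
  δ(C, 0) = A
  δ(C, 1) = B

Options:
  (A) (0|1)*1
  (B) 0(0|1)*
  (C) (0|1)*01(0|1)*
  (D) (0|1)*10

Check each option against the DFA on short strings; one disagreement eliminates an option:
  (A) (0|1)*1: on '1' the DFA goes A → B and rejects (B ∉ Accept), but the regex matches it → eliminate
  (B) 0(0|1)*: on '0' the DFA goes A → A and rejects (A ∉ Accept), but the regex matches it → eliminate
  (C) (0|1)*01(0|1)*: on '01' the DFA goes A → A → B and rejects (B ∉ Accept), but the regex matches it → eliminate
  (D) (0|1)*10: agrees with the DFA on every string of length ≤ 6
Only (D) is consistent with the DFA.
(D) (0|1)*10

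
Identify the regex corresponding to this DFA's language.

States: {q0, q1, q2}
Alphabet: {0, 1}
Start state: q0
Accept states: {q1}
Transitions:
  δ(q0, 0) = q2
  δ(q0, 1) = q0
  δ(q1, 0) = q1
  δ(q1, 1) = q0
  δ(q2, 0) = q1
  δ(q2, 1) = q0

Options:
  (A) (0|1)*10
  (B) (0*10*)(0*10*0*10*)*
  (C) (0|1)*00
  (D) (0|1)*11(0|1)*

Check each option against the DFA on short strings; one disagreement eliminates an option:
  (A) (0|1)*10: on '00' the DFA goes q0 → q2 → q1 and accepts (q1 ∈ Accept), but the regex does not match it → eliminate
  (B) (0*10*)(0*10*0*10*)*: on '1' the DFA goes q0 → q0 and rejects (q0 ∉ Accept), but the regex matches it → eliminate
  (C) (0|1)*00: agrees with the DFA on every string of length ≤ 6
  (D) (0|1)*11(0|1)*: on '00' the DFA goes q0 → q2 → q1 and accepts (q1 ∈ Accept), but the regex does not match it → eliminate
Only (C) is consistent with the DFA.
(C) (0|1)*00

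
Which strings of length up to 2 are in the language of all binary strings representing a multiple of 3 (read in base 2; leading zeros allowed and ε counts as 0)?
ε, 0, 00, 11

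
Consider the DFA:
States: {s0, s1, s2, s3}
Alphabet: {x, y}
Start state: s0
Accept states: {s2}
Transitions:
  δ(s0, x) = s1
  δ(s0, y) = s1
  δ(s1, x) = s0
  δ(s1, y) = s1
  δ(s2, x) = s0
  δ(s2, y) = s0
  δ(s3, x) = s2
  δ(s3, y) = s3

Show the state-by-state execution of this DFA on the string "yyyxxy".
read 'y': s0 → s1
  read 'y': s1 → s1
  read 'y': s1 → s1
  read 'x': s1 → s0
  read 'x': s0 → s1
  read 'y': s1 → s1
s0 -> s1 -> s1 -> s1 -> s0 -> s1 -> s1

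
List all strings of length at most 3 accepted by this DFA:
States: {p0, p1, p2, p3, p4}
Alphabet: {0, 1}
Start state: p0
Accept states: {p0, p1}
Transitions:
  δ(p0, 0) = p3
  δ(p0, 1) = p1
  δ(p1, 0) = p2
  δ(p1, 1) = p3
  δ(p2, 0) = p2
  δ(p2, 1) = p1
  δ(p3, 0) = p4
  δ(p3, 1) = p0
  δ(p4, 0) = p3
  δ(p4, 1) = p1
ε, 1, 01, 001, 011, 101, 111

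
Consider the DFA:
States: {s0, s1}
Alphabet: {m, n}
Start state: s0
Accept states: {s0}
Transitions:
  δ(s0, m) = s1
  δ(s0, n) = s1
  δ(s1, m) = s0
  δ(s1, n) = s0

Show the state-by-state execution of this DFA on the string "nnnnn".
read 'n': s0 → s1
  read 'n': s1 → s0
  read 'n': s0 → s1
  read 'n': s1 → s0
  read 'n': s0 → s1
s0 -> s1 -> s0 -> s1 -> s0 -> s1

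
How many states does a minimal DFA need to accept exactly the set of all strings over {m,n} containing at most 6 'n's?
By Myhill–Nerode, count the distinguishable equivalence classes: 8 classes — having seen 0, 1, …, 6, or >6 copies of 'n'; counts 0 through 6 are accepting and >6 is dead.
8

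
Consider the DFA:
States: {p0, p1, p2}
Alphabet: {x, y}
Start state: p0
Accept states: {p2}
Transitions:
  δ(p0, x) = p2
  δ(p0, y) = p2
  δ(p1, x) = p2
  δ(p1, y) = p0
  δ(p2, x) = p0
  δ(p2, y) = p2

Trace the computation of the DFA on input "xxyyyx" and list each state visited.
read 'x': p0 → p2
  read 'x': p2 → p0
  read 'y': p0 → p2
  read 'y': p2 → p2
  read 'y': p2 → p2
  read 'x': p2 → p0
p0 -> p2 -> p0 -> p2 -> p2 -> p2 -> p0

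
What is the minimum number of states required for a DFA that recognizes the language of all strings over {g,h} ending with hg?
By Myhill–Nerode, count the distinguishable equivalence classes: 3 classes — one per longest suffix of the input that is a prefix of 'hg' (lengths 0 through 2); only the length-2 class is accepting.
3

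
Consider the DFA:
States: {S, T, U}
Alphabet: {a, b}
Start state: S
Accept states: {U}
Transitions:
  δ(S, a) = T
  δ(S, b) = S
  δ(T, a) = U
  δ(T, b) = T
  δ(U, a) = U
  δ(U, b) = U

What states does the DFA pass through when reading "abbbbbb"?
read 'a': S → T
  read 'b': T → T
  read 'b': T → T
  read 'b': T → T
  read 'b': T → T
  read 'b': T → T
  read 'b': T → T
S -> T -> T -> T -> T -> T -> T -> T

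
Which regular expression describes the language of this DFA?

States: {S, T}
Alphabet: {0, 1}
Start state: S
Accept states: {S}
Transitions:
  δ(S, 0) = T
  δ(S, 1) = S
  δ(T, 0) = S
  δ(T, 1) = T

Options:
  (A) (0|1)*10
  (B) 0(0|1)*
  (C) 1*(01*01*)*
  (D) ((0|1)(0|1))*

Check each option against the DFA on short strings; one disagreement eliminates an option:
  (A) (0|1)*10: on ε the DFA stays in S and accepts (S ∈ Accept), but the regex does not match it → eliminate
  (B) 0(0|1)*: on ε the DFA stays in S and accepts (S ∈ Accept), but the regex does not match it → eliminate
  (C) 1*(01*01*)*: agrees with the DFA on every string of length ≤ 6
  (D) ((0|1)(0|1))*: on '1' the DFA goes S → S and accepts (S ∈ Accept), but the regex does not match it → eliminate
Only (C) is consistent with the DFA.
(C) 1*(01*01*)*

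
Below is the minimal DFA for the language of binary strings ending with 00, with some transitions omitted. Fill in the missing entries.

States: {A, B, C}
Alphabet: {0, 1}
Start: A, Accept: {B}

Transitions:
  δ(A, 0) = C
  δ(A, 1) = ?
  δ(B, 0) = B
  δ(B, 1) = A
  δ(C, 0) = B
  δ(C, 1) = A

From the language and accept set, identify what each state tracks — A: last symbol not 0; B: two trailing 0's; C: one trailing 0.
Each missing δ(q, a) is the state matching the new tracked value after reading a.
δ(A, 1) = A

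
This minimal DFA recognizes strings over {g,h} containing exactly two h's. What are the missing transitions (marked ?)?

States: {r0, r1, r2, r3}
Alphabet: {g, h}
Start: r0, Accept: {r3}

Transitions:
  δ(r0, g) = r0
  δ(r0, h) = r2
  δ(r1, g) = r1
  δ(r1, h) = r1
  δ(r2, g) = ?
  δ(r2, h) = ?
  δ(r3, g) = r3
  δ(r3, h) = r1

From the language and accept set, identify what each state tracks — r0: zero h's; r1: ≥ three h's (dead); r2: one h; r3: two h's.
Each missing δ(q, a) is the state matching the new tracked value after reading a.
δ(r2, g) = r2; δ(r2, h) = r3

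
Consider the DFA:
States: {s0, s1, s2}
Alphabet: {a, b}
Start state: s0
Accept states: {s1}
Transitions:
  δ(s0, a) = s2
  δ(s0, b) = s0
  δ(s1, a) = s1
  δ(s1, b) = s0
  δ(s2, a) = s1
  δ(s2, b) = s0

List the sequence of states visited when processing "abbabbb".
read 'a': s0 → s2
  read 'b': s2 → s0
  read 'b': s0 → s0
  read 'a': s0 → s2
  read 'b': s2 → s0
  read 'b': s0 → s0
  read 'b': s0 → s0
s0 -> s2 -> s0 -> s0 -> s2 -> s0 -> s0 -> s0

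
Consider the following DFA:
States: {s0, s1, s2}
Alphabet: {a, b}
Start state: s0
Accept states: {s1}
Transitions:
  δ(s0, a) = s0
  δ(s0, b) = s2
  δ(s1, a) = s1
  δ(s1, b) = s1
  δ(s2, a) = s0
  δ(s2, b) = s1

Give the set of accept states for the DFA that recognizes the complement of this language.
Complement accept states = All states \ Original accept states
= {s0, s1, s2} \ {s1}
{s0, s2}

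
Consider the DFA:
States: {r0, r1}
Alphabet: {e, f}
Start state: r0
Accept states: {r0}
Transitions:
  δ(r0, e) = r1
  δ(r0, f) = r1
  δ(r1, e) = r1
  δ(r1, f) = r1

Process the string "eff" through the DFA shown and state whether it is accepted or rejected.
Processing string "eff":
  r0 --e--> r1
  r1 --f--> r1
  r1 --f--> r1
Final state: r1
Accept states: {r0}
No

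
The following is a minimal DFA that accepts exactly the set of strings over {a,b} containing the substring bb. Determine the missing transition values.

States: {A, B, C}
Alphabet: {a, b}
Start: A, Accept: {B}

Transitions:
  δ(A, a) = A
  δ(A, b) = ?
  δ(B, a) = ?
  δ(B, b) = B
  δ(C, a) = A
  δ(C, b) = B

From the language and accept set, identify what each state tracks — A: no progress toward bb; B: substring bb seen; C: one trailing b.
Each missing δ(q, a) is the state matching the new tracked value after reading a.
δ(A, b) = C; δ(B, a) = B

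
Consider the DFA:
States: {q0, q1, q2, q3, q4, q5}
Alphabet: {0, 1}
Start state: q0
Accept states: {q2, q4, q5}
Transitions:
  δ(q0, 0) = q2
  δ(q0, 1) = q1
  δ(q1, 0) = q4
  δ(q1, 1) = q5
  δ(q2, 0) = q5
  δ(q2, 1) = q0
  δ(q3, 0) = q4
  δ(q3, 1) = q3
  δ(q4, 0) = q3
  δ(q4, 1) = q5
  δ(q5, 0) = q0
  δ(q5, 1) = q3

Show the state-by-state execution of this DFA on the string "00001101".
read '0': q0 → q2
  read '0': q2 → q5
  read '0': q5 → q0
  read '0': q0 → q2
  read '1': q2 → q0
  read '1': q0 → q1
  read '0': q1 → q4
  read '1': q4 → q5
q0 -> q2 -> q5 -> q0 -> q2 -> q0 -> q1 -> q4 -> q5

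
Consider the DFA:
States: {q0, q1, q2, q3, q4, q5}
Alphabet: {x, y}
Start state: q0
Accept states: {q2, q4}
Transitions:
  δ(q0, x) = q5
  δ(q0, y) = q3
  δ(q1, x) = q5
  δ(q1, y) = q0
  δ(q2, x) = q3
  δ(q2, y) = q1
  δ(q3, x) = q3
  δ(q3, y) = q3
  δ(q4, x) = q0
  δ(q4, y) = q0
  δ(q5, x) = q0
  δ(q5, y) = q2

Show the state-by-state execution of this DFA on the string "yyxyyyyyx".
read 'y': q0 → q3
  read 'y': q3 → q3
  read 'x': q3 → q3
  read 'y': q3 → q3
  read 'y': q3 → q3
  read 'y': q3 → q3
  read 'y': q3 → q3
  read 'y': q3 → q3
  read 'x': q3 → q3
q0 -> q3 -> q3 -> q3 -> q3 -> q3 -> q3 -> q3 -> q3 -> q3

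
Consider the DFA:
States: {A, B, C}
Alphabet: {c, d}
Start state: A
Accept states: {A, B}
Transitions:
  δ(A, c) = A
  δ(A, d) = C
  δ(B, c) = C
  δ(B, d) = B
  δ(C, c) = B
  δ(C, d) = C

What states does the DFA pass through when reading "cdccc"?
read 'c': A → A
  read 'd': A → C
  read 'c': C → B
  read 'c': B → C
  read 'c': C → B
A -> A -> C -> B -> C -> B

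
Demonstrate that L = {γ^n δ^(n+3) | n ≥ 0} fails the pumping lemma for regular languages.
Assume L is regular with pumping length p. Idea: pumping the γ-block breaks the fixed offset of 3.
Choose s = γ^p δ^(p+3) ∈ L. By the pumping lemma, s = xyz with |xy| ≤ p, |y| > 0, so y = γ^k with k ≥ 1. Then xy²z = γ^(p+k) δ^(p+3). For this to be in L we would need p+3 = (p+k)+3, i.e. k = 0, contradicting k ≥ 1. So xy²z ∉ L.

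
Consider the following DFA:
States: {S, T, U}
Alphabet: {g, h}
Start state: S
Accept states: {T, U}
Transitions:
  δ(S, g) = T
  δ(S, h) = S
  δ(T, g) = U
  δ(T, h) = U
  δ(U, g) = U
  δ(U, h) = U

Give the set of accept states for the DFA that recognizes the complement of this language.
Complement accept states = All states \ Original accept states
= {S, T, U} \ {T, U}
{S}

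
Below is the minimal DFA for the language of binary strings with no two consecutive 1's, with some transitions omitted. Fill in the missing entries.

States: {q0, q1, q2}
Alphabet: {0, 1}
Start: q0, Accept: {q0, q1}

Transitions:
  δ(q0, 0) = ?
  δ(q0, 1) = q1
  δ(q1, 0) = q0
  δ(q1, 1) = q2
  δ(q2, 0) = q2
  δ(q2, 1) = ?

From the language and accept set, identify what each state tracks — q0: last symbol not 1 (ok); q1: last symbol 1 (ok); q2: saw 11 (dead).
Each missing δ(q, a) is the state matching the new tracked value after reading a.
δ(q0, 0) = q0; δ(q2, 1) = q2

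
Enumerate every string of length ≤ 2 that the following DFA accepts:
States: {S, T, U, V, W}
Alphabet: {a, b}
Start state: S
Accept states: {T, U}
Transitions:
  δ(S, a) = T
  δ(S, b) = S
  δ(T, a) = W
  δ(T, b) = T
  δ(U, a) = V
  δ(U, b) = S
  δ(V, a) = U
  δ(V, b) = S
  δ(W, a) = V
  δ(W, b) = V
a, ab, ba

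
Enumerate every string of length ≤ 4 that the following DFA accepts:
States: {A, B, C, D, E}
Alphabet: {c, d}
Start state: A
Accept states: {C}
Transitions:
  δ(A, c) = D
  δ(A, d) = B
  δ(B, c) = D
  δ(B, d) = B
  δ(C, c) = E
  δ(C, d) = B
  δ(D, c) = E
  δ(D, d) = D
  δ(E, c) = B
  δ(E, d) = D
None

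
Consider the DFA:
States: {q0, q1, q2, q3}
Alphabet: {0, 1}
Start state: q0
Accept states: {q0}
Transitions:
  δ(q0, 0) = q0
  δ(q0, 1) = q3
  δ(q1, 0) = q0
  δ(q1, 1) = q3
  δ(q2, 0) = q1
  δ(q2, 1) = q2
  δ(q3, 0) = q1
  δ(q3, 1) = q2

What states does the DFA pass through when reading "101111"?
read '1': q0 → q3
  read '0': q3 → q1
  read '1': q1 → q3
  read '1': q3 → q2
  read '1': q2 → q2
  read '1': q2 → q2
q0 -> q3 -> q1 -> q3 -> q2 -> q2 -> q2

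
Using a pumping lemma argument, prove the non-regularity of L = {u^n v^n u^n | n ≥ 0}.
Assume L is regular with pumping length p. Idea: pumping the first u-block unbalances it against the other two.
Choose s = u^p v^p u^p ∈ L (|s| = 3p ≥ p). By the pumping lemma, s = xyz with |xy| ≤ p, |y| > 0, so y = u^k with k ≥ 1, inside the first u-block. Then xy²z = u^(p+k) v^p u^p. The first block has length p+k ≠ p, so the three block lengths are no longer equal and xy²z ∉ L.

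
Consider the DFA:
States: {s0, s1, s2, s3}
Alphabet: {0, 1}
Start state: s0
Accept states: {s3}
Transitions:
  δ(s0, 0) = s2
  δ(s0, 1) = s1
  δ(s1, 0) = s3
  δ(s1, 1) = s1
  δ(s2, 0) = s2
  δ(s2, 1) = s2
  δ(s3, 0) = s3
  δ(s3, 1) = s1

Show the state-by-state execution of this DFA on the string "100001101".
read '1': s0 → s1
  read '0': s1 → s3
  read '0': s3 → s3
  read '0': s3 → s3
  read '0': s3 → s3
  read '1': s3 → s1
  read '1': s1 → s1
  read '0': s1 → s3
  read '1': s3 → s1
s0 -> s1 -> s3 -> s3 -> s3 -> s3 -> s1 -> s1 -> s3 -> s1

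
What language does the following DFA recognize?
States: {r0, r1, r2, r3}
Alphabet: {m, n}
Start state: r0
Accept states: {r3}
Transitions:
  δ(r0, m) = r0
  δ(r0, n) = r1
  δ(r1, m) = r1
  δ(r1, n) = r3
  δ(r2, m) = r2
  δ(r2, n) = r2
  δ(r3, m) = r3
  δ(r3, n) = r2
Testing a few strings:
  'nmn' → accept
  'nnm' → accept
  'mnmn' → accept
  'nnn' → reject
State roles: r0=zero n's; r1=one n; r2=≥ three n's (dead); r3=two n's
All strings over {m,n} containing exactly two n's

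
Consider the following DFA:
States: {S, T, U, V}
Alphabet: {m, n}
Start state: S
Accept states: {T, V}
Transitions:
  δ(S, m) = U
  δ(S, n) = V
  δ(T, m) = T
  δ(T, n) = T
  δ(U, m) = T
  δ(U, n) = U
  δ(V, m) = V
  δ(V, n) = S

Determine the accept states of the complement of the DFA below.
Complement accept states = All states \ Original accept states
= {S, T, U, V} \ {T, V}
{S, U}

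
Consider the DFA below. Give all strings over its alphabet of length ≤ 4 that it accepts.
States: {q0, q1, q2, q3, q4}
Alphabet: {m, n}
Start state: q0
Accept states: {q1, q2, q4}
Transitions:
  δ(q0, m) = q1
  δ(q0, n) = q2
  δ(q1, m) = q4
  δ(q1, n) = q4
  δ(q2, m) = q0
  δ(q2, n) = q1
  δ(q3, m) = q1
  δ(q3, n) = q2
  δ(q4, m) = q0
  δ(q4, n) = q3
m, n, mm, mn, nn, nmm, nmn, nnm, nnn, mmmm, mmmn, mmnm, mmnn, mnmm, mnmn, mnnm, mnnn, nmmm, nmmn, nmnn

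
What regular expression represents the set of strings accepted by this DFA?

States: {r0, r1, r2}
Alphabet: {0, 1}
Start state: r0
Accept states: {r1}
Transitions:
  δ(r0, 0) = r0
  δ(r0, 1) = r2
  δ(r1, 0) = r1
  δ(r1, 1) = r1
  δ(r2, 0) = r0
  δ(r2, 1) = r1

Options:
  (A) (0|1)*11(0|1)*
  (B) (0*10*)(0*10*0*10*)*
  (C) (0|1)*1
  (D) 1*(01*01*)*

Check each option against the DFA on short strings; one disagreement eliminates an option:
  (A) (0|1)*11(0|1)*: agrees with the DFA on every string of length ≤ 6
  (B) (0*10*)(0*10*0*10*)*: on '1' the DFA goes r0 → r2 and rejects (r2 ∉ Accept), but the regex matches it → eliminate
  (C) (0|1)*1: on '1' the DFA goes r0 → r2 and rejects (r2 ∉ Accept), but the regex matches it → eliminate
  (D) 1*(01*01*)*: on ε the DFA stays in r0 and rejects (r0 ∉ Accept), but the regex matches it → eliminate
Only (A) is consistent with the DFA.
(A) (0|1)*11(0|1)*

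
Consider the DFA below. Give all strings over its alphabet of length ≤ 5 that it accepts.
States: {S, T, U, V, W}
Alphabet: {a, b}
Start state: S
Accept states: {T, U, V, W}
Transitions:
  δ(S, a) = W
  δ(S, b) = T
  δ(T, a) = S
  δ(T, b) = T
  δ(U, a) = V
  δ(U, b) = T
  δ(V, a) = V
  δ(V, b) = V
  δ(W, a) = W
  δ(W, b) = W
a, b, aa, ab, bb, aaa, aab, aba, abb, baa, bab, bbb, aaaa, aaab, aaba, aabb, abaa, abab, abba, abbb, baaa, baab, babb, bbaa, bbab, bbbb, aaaaa, aaaab, aaaba, aaabb, aabaa, aabab, aabba, aabbb, abaaa, abaab, ababa, ababb, abbaa, abbab, abbba, abbbb, baaaa, baaab, baaba, baabb, babaa, babab, babbb, bbaaa, bbaab, bbabb, bbbaa, bbbab, bbbbb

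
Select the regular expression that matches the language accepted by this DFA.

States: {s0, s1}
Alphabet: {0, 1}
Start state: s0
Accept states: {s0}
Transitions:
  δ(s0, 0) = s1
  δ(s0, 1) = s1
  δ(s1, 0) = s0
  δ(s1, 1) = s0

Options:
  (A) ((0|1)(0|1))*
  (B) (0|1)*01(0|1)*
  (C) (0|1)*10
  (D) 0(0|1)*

Check each option against the DFA on short strings; one disagreement eliminates an option:
  (A) ((0|1)(0|1))*: agrees with the DFA on every string of length ≤ 6
  (B) (0|1)*01(0|1)*: on ε the DFA stays in s0 and accepts (s0 ∈ Accept), but the regex does not match it → eliminate
  (C) (0|1)*10: on ε the DFA stays in s0 and accepts (s0 ∈ Accept), but the regex does not match it → eliminate
  (D) 0(0|1)*: on ε the DFA stays in s0 and accepts (s0 ∈ Accept), but the regex does not match it → eliminate
Only (A) is consistent with the DFA.
(A) ((0|1)(0|1))*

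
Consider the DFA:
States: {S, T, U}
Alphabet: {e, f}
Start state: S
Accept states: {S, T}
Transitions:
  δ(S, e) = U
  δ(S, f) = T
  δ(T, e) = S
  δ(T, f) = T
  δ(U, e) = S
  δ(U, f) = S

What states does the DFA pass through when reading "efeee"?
read 'e': S → U
  read 'f': U → S
  read 'e': S → U
  read 'e': U → S
  read 'e': S → U
S -> U -> S -> U -> S -> U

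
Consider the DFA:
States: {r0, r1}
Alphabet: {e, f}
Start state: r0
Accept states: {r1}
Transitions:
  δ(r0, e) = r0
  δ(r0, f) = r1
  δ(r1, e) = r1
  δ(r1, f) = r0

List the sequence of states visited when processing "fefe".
read 'f': r0 → r1
  read 'e': r1 → r1
  read 'f': r1 → r0
  read 'e': r0 → r0
r0 -> r1 -> r1 -> r0 -> r0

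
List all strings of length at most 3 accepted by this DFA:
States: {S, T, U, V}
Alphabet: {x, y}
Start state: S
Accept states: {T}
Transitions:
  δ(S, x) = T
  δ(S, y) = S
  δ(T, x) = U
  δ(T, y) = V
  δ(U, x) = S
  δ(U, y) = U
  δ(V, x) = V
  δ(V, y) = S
x, yx, yyx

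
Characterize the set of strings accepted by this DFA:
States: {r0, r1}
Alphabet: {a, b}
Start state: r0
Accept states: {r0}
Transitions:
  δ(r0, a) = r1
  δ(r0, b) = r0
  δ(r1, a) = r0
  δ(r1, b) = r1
Testing a few strings:
  'ba' → reject
  'ab' → reject
  'b' → accept
  'bab' → reject
State roles: r0=even number of a's so far; r1=odd number of a's so far
All strings over {a,b} with an even number of a's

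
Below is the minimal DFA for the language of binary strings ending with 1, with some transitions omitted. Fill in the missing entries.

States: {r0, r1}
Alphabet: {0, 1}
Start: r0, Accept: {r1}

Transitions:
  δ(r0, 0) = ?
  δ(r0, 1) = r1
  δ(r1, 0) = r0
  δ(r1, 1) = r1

From the language and accept set, identify what each state tracks — r0: last symbol not 1; r1: last symbol is 1.
Each missing δ(q, a) is the state matching the new tracked value after reading a.
δ(r0, 0) = r0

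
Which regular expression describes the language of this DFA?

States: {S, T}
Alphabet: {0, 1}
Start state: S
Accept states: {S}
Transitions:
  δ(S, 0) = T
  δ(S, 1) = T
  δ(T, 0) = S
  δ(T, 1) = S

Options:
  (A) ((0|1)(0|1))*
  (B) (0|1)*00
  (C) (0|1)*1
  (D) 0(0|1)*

Check each option against the DFA on short strings; one disagreement eliminates an option:
  (A) ((0|1)(0|1))*: agrees with the DFA on every string of length ≤ 6
  (B) (0|1)*00: on ε the DFA stays in S and accepts (S ∈ Accept), but the regex does not match it → eliminate
  (C) (0|1)*1: on ε the DFA stays in S and accepts (S ∈ Accept), but the regex does not match it → eliminate
  (D) 0(0|1)*: on ε the DFA stays in S and accepts (S ∈ Accept), but the regex does not match it → eliminate
Only (A) is consistent with the DFA.
(A) ((0|1)(0|1))*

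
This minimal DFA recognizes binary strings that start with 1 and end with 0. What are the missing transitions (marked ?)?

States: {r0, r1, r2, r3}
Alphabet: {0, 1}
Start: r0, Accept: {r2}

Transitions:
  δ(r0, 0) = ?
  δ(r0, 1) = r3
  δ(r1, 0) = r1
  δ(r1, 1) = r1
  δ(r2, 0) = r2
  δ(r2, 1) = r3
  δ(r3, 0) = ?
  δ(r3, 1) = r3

From the language and accept set, identify what each state tracks — r0: no input read; r1: started with 0 (dead); r2: started with 1, last symbol 0; r3: started with 1, last symbol 1.
Each missing δ(q, a) is the state matching the new tracked value after reading a.
δ(r0, 0) = r1; δ(r3, 0) = r2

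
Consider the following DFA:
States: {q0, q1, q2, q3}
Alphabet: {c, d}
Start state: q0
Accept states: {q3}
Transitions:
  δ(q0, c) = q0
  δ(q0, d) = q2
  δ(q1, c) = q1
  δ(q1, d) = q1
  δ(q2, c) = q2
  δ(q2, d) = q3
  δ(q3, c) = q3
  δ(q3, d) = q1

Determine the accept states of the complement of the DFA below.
Complement accept states = All states \ Original accept states
= {q0, q1, q2, q3} \ {q3}
{q0, q1, q2}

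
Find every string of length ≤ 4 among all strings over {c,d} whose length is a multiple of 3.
ε, ccc, ccd, cdc, cdd, dcc, dcd, ddc, ddd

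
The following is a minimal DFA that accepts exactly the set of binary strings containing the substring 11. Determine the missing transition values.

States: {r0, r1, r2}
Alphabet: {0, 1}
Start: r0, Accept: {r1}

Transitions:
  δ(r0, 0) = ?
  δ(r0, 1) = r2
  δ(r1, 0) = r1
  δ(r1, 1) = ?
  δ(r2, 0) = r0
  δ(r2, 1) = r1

From the language and accept set, identify what each state tracks — r0: no progress toward 11; r1: substring 11 seen; r2: one trailing 1.
Each missing δ(q, a) is the state matching the new tracked value after reading a.
δ(r0, 0) = r0; δ(r1, 1) = r1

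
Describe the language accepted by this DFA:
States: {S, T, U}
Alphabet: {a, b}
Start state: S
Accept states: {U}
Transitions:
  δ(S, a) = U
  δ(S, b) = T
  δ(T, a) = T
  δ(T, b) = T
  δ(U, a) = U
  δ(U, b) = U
Testing a few strings:
  'bab' → reject
  'a' → accept
  'b' → reject
  'ab' → accept
State roles: S=no input read; T=started with b (dead); U=started with a
All strings over {a,b} starting with a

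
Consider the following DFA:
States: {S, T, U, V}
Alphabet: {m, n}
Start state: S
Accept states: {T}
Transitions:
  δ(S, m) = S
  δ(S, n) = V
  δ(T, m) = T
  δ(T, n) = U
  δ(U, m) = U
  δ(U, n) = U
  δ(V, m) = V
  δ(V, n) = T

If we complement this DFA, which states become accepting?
Complement accept states = All states \ Original accept states
= {S, T, U, V} \ {T}
{S, U, V}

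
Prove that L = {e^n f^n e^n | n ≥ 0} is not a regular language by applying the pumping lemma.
Assume L is regular with pumping length p. Idea: pumping the first e-block unbalances it against the other two.
Choose s = e^p f^p e^p ∈ L (|s| = 3p ≥ p). By the pumping lemma, s = xyz with |xy| ≤ p, |y| > 0, so y = e^k with k ≥ 1, inside the first e-block. Then xy²z = e^(p+k) f^p e^p. The first block has length p+k ≠ p, so the three block lengths are no longer equal and xy²z ∉ L.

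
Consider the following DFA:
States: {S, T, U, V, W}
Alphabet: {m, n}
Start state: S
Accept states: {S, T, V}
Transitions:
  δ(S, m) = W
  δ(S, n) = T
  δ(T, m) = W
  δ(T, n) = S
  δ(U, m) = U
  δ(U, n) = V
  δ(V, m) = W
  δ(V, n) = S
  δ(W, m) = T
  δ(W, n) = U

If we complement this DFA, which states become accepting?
Complement accept states = All states \ Original accept states
= {S, T, U, V, W} \ {S, T, V}
{U, W}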